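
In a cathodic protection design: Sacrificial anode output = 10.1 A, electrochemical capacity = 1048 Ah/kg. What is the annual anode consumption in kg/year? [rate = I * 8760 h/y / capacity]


Annual consumption = current * hours per year / capacity
Rate = 10.1 * 8760 / 1048 = 84.4 kg/year

84.4 kg/year


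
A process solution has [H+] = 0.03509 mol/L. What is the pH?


pH = −log10[H+]
pH = −log10(0.03509) = 1.45

1.45


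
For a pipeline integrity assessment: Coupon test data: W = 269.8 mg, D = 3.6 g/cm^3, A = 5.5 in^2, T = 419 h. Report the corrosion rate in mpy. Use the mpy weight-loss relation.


Apply the mpy weight-loss relation: CR = 534 * W / (D * A * T)
Numerator: 534 * 269.8 = 144073.2
Denominator: 3.6 * 5.5 * 419 = 8296.2
CR = 144073.2 / 8296.2 = 17.366 mpy

17.366 mpy


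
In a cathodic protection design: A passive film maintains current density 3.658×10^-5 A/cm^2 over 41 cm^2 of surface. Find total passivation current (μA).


I = i_pass * A, then convert A → μA (×10^6)
I = 3.658×10^-5 * 41 * 10^6 = 1499.78 μA

1499.78 μA


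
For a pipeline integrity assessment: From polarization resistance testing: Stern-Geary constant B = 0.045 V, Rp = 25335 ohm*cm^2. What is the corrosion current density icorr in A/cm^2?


Apply the Stern-Geary relation: icorr = B / Rp
icorr = 0.045 / 25335 = 1.776×10^-6 A/cm^2

1.776×10^-6 A/cm^2


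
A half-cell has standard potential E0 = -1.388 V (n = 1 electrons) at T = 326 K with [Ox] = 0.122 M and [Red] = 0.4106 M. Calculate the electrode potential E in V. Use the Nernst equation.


Apply the Nernst equation: E = E0 + (RT/nF)*ln([Ox]/[Red])
Step 1: RT/nF = 8.314*326/(1*96485) = 0.02809104 V
Step 2: [Ox]/[Red] = 0.122/0.4106 = 0.297126
Step 3: ln(0.297126) = -1.213599
Step 4: correction = 0.02809104 * -1.213599 = -0.0341 V
E = -1.388 + -0.0341 = -1.4221 V

-1.4221 V


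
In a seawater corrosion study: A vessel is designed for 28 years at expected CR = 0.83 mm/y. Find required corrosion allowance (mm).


Corrosion allowance = CR × design life
CA = 0.83 * 28 = 23.24 mm

23.24 mm


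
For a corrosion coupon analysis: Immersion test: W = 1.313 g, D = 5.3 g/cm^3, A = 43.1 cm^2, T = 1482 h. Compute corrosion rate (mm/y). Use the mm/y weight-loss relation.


Apply the mm/y weight-loss relation: CR = 87600 * W / (D * A * T)
Numerator: 87600 * 1.313 = 115018.8
Denominator: 5.3 * 43.1 * 1482 = 338533.26
CR = 115018.8 / 338533.26 = 0.3398 mm/y

0.3398 mm/y


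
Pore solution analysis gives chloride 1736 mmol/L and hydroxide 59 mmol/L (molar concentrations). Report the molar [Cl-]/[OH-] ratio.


Threshold parameter = [Cl-] / [OH-] (molar basis; both in mmol/L, so units cancel)
Ratio = 1736 / 59 = 29.42

29.42


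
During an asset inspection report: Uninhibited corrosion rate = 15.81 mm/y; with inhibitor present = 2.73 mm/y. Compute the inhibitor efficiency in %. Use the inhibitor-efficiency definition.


Apply the inhibitor-efficiency definition: IE = (CR_blank − CR_inh)/CR_blank × 100
IE = (15.81 − 2.73) / 15.81 × 100
IE = 13.08 / 15.81 × 100 = 82.7 %

82.7 %


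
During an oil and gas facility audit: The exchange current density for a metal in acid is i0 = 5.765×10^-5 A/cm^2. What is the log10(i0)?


i0 = 5.765×10^-5 A/cm^2
log10(i0) = -4.239

-4.239


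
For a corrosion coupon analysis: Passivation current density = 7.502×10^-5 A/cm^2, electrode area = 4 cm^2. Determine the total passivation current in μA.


I = i_pass * A, then convert A → μA (×10^6)
I = 7.502×10^-5 * 4 * 10^6 = 300.08 μA

300.08 μA


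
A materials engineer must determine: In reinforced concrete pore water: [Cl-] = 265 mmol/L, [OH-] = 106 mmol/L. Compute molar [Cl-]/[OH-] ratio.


Threshold parameter = [Cl-] / [OH-] (molar basis; both in mmol/L, so units cancel)
Ratio = 265 / 106 = 2.5

2.5


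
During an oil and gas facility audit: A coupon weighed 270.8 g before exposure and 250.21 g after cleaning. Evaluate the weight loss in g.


Weight loss = initial − final
WL = 270.8 − 250.21 = 20.59 g

20.59 g


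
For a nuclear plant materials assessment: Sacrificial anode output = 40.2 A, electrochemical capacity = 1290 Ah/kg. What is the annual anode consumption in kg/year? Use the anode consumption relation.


Annual consumption = current * hours per year / capacity
Rate = 40.2 * 8760 / 1290 = 273.0 kg/year

273.0 kg/year


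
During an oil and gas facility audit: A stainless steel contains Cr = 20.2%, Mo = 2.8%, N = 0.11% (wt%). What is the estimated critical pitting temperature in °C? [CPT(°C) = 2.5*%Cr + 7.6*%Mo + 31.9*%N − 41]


Apply the ASTM G48 empirical CPT estimate: CPT(°C) = 2.5*%Cr + 7.6*%Mo + 31.9*%N − 41
2.5*20.2 = 50.5; 7.6*2.8 = 21.28; 31.9*0.11 = 3.509
CPT = 50.5 + 21.28 + 3.509 − 41 = 34.289 °C
Rounded to 0.1 °C: CPT ≈ 34.3 °C

34.3 °C


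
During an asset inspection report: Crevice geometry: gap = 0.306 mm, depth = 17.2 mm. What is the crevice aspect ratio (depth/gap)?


Aspect ratio = depth / gap
Ratio = 17.2 / 0.306 = 56.2

56.2


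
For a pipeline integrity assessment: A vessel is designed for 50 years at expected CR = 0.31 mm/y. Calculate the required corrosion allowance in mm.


Corrosion allowance = CR × design life
CA = 0.31 * 50 = 15.5 mm

15.5 mm


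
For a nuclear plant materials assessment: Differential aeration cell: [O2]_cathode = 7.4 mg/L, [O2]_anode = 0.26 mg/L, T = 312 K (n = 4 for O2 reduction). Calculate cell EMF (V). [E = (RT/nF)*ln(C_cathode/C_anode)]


Apply the Nernst concentration-cell relation: E = (RT/nF)*ln(C_cathode/C_anode)
RT/nF = 8.314*312/(4*96485) = 0.00672117 V
ln(7.4/0.26) = 3.34855
E = 0.00672117 * 3.34855 = 0.02251 V

0.02251 V


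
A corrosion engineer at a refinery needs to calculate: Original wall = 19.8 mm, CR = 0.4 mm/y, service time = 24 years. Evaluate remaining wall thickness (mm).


Remaining wall = original − CR × time
t = 19.8 − 0.4*24 = 19.8 − 9.6 = 10.2 mm

10.2 mm


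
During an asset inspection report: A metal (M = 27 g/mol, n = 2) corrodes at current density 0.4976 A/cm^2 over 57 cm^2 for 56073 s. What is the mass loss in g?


Apply Faraday's law: m = i*A*t*M / (n*F)
Total charge passed Q = i*A*t = 0.4976*57*56073 = 1590409.7136 C
m = Q*M/(n*F) = 1590409.7136*27/(2*96485) = 222.5271 g

222.5271 g


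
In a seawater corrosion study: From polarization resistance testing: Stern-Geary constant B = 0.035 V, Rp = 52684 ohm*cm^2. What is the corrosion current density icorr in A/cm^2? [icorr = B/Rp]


Apply the Stern-Geary relation: icorr = B / Rp
icorr = 0.035 / 52684 = 6.643×10^-7 A/cm^2

6.643×10^-7 A/cm^2


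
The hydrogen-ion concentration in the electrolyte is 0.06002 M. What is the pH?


pH = −log10[H+]
pH = −log10(0.06002) = 1.22

1.22


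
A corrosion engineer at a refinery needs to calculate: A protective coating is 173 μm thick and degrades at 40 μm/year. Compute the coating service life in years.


Service life = thickness / degradation rate
Life = 173 / 40 = 4.3 years

4.3 years


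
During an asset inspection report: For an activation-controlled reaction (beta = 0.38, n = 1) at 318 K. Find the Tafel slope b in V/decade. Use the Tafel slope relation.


Apply the Tafel slope relation: b = 2.303*R*T/(beta*n*F)
Numerator: 2.303 * 8.314 * 318 = 6088.79
Denominator: 0.38 * 1 * 96485 = 36664.3
b = 6088.79 / 36664.3 = 0.1661 V/decade

0.1661 V/decade


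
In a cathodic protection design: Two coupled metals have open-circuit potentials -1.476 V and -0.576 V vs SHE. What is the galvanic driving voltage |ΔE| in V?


Driving voltage is the absolute potential difference.
|ΔE| = |-1.476 − (-0.576)| = 0.9 V

0.9 V


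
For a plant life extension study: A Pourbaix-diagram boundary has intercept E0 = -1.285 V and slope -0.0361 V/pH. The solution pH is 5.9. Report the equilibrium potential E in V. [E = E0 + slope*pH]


Apply the Pourbaix line equation: E = E0 + slope*pH
E = -1.285 + (-0.0361)*5.9 = -1.285 + (-0.21299) = -1.49799 V
Rounded to 3 decimal places: E = -1.498 V

-1.498 V


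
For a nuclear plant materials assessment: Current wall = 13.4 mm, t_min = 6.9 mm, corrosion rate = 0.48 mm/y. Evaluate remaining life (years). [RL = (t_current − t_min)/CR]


Apply the remaining-life relation: RL = (t_current − t_min) / CR
RL = (13.4 − 6.9) / 0.48 = 6.5 / 0.48 = 13.5 years

13.5 years


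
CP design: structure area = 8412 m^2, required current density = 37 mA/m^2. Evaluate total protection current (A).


I = area * current density, then convert mA → A (÷1000)
I = 8412 * 37 / 1000 = 311.24 A

311.24 A


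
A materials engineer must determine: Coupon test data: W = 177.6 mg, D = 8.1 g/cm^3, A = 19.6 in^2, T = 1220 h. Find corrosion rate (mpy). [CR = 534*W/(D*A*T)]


Apply the mpy weight-loss relation: CR = 534 * W / (D * A * T)
Numerator: 534 * 177.6 = 94838.4
Denominator: 8.1 * 19.6 * 1220 = 193687.2
CR = 94838.4 / 193687.2 = 0.49 mpy

0.49 mpy


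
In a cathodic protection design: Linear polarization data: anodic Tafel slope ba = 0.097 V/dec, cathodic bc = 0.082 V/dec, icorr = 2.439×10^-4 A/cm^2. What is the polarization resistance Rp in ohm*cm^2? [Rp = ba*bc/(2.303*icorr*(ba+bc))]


Apply the Stern-Geary equation: Rp = ba*bc / (2.303*icorr*(ba+bc))
ba*bc = 0.097*0.082 = 0.007954
ba+bc = 0.179; 2.303*icorr*(ba+bc) = 2.303*2.439×10^-4*0.179 = 1.005446×10^-4
Rp = 0.007954 / 1.005446×10^-4 = 79.11 ohm*cm^2

79.11 ohm*cm^2


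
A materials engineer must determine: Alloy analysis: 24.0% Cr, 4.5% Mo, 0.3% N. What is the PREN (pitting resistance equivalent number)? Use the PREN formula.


Apply the PREN formula: PREN = Cr + 3.3*Mo + 16*N
PREN = 24.0 + 3.3*4.5 + 16*0.3
PREN = 24.0 + 14.85 + 4.8 = 43.65

43.65


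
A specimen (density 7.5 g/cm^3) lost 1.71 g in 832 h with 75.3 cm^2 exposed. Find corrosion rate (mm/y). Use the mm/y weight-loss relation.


Apply the mm/y weight-loss relation: CR = 87600 * W / (D * A * T)
Numerator: 87600 * 1.71 = 149796.0
Denominator: 7.5 * 75.3 * 832 = 469872.0
CR = 149796.0 / 469872.0 = 0.3188 mm/y

0.3188 mm/y


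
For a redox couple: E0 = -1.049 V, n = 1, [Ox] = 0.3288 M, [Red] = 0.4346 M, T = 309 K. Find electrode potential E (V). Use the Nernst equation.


Apply the Nernst equation: E = E0 + (RT/nF)*ln([Ox]/[Red])
Step 1: RT/nF = 8.314*309/(1*96485) = 0.02662617 V
Step 2: [Ox]/[Red] = 0.3288/0.4346 = 0.756558
Step 3: ln(0.756558) = -0.278976
Step 4: correction = 0.02662617 * -0.278976 = -0.0074 V
E = -1.049 + -0.0074 = -1.0564 V

-1.0564 V


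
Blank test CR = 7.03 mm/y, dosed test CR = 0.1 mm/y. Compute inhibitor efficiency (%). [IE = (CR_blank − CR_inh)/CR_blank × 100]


Apply the inhibitor-efficiency definition: IE = (CR_blank − CR_inh)/CR_blank × 100
IE = (7.03 − 0.1) / 7.03 × 100
IE = 6.93 / 7.03 × 100 = 98.6 %

98.6 %


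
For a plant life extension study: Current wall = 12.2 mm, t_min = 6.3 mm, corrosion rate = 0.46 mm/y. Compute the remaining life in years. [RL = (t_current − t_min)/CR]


Apply the remaining-life relation: RL = (t_current − t_min) / CR
RL = (12.2 − 6.3) / 0.46 = 5.9 / 0.46 = 12.8 years

12.8 years


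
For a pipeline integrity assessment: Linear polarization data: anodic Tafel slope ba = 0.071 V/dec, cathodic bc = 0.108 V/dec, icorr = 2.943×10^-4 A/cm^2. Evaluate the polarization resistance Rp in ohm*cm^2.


Apply the Stern-Geary equation: Rp = ba*bc / (2.303*icorr*(ba+bc))
ba*bc = 0.071*0.108 = 0.007668
ba+bc = 0.179; 2.303*icorr*(ba+bc) = 2.303*2.943×10^-4*0.179 = 1.2132135×10^-4
Rp = 0.007668 / 1.2132135×10^-4 = 63.2 ohm*cm^2

63.2 ohm*cm^2


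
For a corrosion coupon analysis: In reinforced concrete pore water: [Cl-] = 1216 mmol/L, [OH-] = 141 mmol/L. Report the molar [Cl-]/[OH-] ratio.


Threshold parameter = [Cl-] / [OH-] (molar basis; both in mmol/L, so units cancel)
Ratio = 1216 / 141 = 8.62

8.62


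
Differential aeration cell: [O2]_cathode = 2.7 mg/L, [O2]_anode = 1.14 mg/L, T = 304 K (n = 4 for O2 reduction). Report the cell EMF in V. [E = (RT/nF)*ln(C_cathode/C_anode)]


Apply the Nernst concentration-cell relation: E = (RT/nF)*ln(C_cathode/C_anode)
RT/nF = 8.314*304/(4*96485) = 0.00654883 V
ln(2.7/1.14) = 0.86222
E = 0.00654883 * 0.86222 = 0.00565 V

0.00565 V


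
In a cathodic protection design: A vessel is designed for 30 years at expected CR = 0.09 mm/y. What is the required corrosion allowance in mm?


Corrosion allowance = CR × design life
CA = 0.09 * 30 = 2.7 mm

2.7 mm


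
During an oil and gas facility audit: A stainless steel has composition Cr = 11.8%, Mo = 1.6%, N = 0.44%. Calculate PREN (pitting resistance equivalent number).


Apply the PREN formula: PREN = Cr + 3.3*Mo + 16*N
PREN = 11.8 + 3.3*1.6 + 16*0.44
PREN = 11.8 + 5.28 + 7.04 = 24.12

24.12


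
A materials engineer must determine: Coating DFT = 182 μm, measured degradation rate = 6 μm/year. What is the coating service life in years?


Service life = thickness / degradation rate
Life = 182 / 6 = 30.3 years

30.3 years


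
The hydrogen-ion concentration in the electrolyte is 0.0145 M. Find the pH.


pH = −log10[H+]
pH = −log10(0.0145) = 1.84

1.84


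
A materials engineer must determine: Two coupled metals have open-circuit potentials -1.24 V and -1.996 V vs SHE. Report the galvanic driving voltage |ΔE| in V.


Driving voltage is the absolute potential difference.
|ΔE| = |-1.24 − (-1.996)| = 0.756 V

0.756 V


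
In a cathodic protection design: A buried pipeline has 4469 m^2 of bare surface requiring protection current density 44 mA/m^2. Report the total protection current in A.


I = area * current density, then convert mA → A (÷1000)
I = 4469 * 44 / 1000 = 196.64 A

196.64 A


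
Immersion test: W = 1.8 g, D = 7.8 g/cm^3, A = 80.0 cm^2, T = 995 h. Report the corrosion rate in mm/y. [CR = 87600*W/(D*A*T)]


Apply the mm/y weight-loss relation: CR = 87600 * W / (D * A * T)
Numerator: 87600 * 1.8 = 157680.0
Denominator: 7.8 * 80.0 * 995 = 620880.0
CR = 157680.0 / 620880.0 = 0.254 mm/y

0.254 mm/y


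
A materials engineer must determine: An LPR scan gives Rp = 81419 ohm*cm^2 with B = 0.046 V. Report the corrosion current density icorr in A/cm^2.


Apply the Stern-Geary relation: icorr = B / Rp
icorr = 0.046 / 81419 = 5.65×10^-7 A/cm^2

5.65×10^-7 A/cm^2


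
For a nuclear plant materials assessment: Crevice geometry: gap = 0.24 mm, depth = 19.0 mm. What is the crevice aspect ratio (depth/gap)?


Aspect ratio = depth / gap
Ratio = 19.0 / 0.24 = 79.2

79.2


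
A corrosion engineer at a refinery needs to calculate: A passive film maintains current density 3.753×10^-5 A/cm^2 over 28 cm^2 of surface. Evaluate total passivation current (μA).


I = i_pass * A, then convert A → μA (×10^6)
I = 3.753×10^-5 * 28 * 10^6 = 1050.84 μA

1050.84 μA


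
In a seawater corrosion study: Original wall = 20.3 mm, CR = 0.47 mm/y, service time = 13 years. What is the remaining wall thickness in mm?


Remaining wall = original − CR × time
t = 20.3 − 0.47*13 = 20.3 − 6.11 = 14.19 mm

14.19 mm


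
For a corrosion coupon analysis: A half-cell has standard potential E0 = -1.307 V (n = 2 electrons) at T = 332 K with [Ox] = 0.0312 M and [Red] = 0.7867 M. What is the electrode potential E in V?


Apply the Nernst equation: E = E0 + (RT/nF)*ln([Ox]/[Red])
Step 1: RT/nF = 8.314*332/(2*96485) = 0.01430403 V
Step 2: [Ox]/[Red] = 0.0312/0.7867 = 0.039659
Step 3: ln(0.039659) = -3.227437
Step 4: correction = 0.01430403 * -3.227437 = -0.0462 V
E = -1.307 + -0.0462 = -1.3532 V

-1.3532 V


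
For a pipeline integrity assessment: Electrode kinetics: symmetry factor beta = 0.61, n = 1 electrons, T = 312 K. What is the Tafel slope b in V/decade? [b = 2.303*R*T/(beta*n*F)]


Apply the Tafel slope relation: b = 2.303*R*T/(beta*n*F)
Numerator: 2.303 * 8.314 * 312 = 5973.91
Denominator: 0.61 * 1 * 96485 = 58855.85
b = 5973.91 / 58855.85 = 0.102 V/decade

0.102 V/decade


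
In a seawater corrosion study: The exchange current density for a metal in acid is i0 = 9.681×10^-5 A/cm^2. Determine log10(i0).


i0 = 9.681×10^-5 A/cm^2
log10(i0) = -4.014

-4.014


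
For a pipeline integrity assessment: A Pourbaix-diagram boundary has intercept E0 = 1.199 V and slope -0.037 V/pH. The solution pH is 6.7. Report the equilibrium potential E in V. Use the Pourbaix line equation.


Apply the Pourbaix line equation: E = E0 + slope*pH
E = 1.199 + (-0.037)*6.7 = 1.199 + (-0.2479) = 0.9511 V
Rounded to 4 decimal places: E = 0.9511 V

0.9511 V


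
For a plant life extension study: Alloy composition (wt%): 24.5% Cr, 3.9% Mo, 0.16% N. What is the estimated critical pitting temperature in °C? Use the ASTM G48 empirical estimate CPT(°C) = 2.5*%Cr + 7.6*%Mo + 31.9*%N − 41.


Apply the ASTM G48 empirical CPT estimate: CPT(°C) = 2.5*%Cr + 7.6*%Mo + 31.9*%N − 41
2.5*24.5 = 61.25; 7.6*3.9 = 29.64; 31.9*0.16 = 5.104
CPT = 61.25 + 29.64 + 5.104 − 41 = 54.994 °C
Rounded to 0.1 °C: CPT ≈ 55.0 °C

55.0 °C


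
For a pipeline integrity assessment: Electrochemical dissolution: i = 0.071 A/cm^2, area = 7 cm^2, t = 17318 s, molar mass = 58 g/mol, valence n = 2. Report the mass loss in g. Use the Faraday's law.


Apply Faraday's law: m = i*A*t*M / (n*F)
Total charge passed Q = i*A*t = 0.071*7*17318 = 8607.046 C
m = Q*M/(n*F) = 8607.046*58/(2*96485) = 2.587 g

2.587 g


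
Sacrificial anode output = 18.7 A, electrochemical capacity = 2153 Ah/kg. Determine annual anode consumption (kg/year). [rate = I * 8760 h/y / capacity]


Annual consumption = current * hours per year / capacity
Rate = 18.7 * 8760 / 2153 = 76.1 kg/year

76.1 kg/year


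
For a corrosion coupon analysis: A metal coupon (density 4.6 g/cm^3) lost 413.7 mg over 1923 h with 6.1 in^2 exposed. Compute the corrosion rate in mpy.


Apply the mpy weight-loss relation: CR = 534 * W / (D * A * T)
Numerator: 534 * 413.7 = 220915.8
Denominator: 4.6 * 6.1 * 1923 = 53959.38
CR = 220915.8 / 53959.38 = 4.09411 mpy

4.09411 mpy


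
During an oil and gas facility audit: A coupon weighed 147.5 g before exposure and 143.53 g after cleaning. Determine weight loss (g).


Weight loss = initial − final
WL = 147.5 − 143.53 = 3.97 g

3.97 g


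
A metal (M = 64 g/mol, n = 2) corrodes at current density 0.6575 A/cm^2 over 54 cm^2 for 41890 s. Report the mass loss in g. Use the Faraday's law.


Apply Faraday's law: m = i*A*t*M / (n*F)
Total charge passed Q = i*A*t = 0.6575*54*41890 = 1487304.45 C
m = Q*M/(n*F) = 1487304.45*64/(2*96485) = 493.276 g

493.276 g


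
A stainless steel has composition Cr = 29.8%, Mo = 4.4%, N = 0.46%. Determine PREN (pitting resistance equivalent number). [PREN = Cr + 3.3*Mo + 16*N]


Apply the PREN formula: PREN = Cr + 3.3*Mo + 16*N
PREN = 29.8 + 3.3*4.4 + 16*0.46
PREN = 29.8 + 14.52 + 7.36 = 51.68

51.68


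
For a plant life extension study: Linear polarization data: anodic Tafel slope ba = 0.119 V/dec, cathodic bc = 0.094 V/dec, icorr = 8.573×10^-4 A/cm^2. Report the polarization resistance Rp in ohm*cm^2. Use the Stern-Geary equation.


Apply the Stern-Geary equation: Rp = ba*bc / (2.303*icorr*(ba+bc))
ba*bc = 0.119*0.094 = 0.011186
ba+bc = 0.213; 2.303*icorr*(ba+bc) = 2.303*8.573×10^-4*0.213 = 4.2053908×10^-4
Rp = 0.011186 / 4.2053908×10^-4 = 26.6 ohm*cm^2

26.6 ohm*cm^2


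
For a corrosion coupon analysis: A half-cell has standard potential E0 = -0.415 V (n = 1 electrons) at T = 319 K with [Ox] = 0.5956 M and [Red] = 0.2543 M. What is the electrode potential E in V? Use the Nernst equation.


Apply the Nernst equation: E = E0 + (RT/nF)*ln([Ox]/[Red])
Step 1: RT/nF = 8.314*319/(1*96485) = 0.02748786 V
Step 2: [Ox]/[Red] = 0.5956/0.2543 = 2.342116
Step 3: ln(2.342116) = 0.851055
Step 4: correction = 0.02748786 * 0.851055 = 0.023 V
E = -0.415 + 0.023 = -0.392 V

-0.392 V


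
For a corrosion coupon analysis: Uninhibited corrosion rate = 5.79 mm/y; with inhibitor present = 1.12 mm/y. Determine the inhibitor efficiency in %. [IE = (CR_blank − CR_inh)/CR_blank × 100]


Apply the inhibitor-efficiency definition: IE = (CR_blank − CR_inh)/CR_blank × 100
IE = (5.79 − 1.12) / 5.79 × 100
IE = 4.67 / 5.79 × 100 = 80.7 %

80.7 %


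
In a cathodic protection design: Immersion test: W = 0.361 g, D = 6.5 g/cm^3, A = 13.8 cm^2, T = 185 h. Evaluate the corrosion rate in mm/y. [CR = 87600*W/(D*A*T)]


Apply the mm/y weight-loss relation: CR = 87600 * W / (D * A * T)
Numerator: 87600 * 0.361 = 31623.6
Denominator: 6.5 * 13.8 * 185 = 16594.5
CR = 31623.6 / 16594.5 = 1.90567 mm/y

1.90567 mm/y


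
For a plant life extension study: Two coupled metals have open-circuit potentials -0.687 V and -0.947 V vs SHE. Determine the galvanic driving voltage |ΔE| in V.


Driving voltage is the absolute potential difference.
|ΔE| = |-0.687 − (-0.947)| = 0.26 V

0.26 V


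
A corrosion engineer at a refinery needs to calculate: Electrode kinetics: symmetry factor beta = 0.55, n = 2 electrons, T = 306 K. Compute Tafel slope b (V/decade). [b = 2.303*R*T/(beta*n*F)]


Apply the Tafel slope relation: b = 2.303*R*T/(beta*n*F)
Numerator: 2.303 * 8.314 * 306 = 5859.03
Denominator: 0.55 * 2 * 96485 = 106133.5
b = 5859.03 / 106133.5 = 0.0552 V/decade

0.0552 V/decade


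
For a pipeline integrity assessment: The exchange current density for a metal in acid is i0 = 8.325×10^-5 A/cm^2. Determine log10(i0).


i0 = 8.325×10^-5 A/cm^2
log10(i0) = -4.08

-4.08


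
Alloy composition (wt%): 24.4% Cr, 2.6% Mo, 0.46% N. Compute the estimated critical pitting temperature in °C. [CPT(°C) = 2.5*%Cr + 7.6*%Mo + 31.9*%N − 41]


Apply the ASTM G48 empirical CPT estimate: CPT(°C) = 2.5*%Cr + 7.6*%Mo + 31.9*%N − 41
2.5*24.4 = 61; 7.6*2.6 = 19.76; 31.9*0.46 = 14.674
CPT = 61 + 19.76 + 14.674 − 41 = 54.434 °C
Rounded to 0.1 °C: CPT ≈ 54.4 °C

54.4 °C


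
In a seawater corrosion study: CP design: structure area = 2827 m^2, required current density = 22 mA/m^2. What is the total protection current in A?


I = area * current density, then convert mA → A (÷1000)
I = 2827 * 22 / 1000 = 62.19 A

62.19 A


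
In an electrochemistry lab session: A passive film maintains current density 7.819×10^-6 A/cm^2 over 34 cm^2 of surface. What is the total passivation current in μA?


I = i_pass * A, then convert A → μA (×10^6)
I = 7.819×10^-6 * 34 * 10^6 = 265.85 μA

265.85 μA


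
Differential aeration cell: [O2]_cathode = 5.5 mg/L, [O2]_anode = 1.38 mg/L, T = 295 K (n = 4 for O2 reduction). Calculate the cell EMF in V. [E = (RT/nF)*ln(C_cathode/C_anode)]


Apply the Nernst concentration-cell relation: E = (RT/nF)*ln(C_cathode/C_anode)
RT/nF = 8.314*295/(4*96485) = 0.00635495 V
ln(5.5/1.38) = 1.38266
E = 0.00635495 * 1.38266 = 0.00879 V

0.00879 V


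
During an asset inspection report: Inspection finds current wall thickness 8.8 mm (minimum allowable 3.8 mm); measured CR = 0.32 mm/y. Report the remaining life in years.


Apply the remaining-life relation: RL = (t_current − t_min) / CR
RL = (8.8 − 3.8) / 0.32 = 5.0 / 0.32 = 15.6 years

15.6 years


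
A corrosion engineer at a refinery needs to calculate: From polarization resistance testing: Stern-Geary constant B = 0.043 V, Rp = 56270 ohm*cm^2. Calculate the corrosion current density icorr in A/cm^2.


Apply the Stern-Geary relation: icorr = B / Rp
icorr = 0.043 / 56270 = 7.642×10^-7 A/cm^2

7.642×10^-7 A/cm^2


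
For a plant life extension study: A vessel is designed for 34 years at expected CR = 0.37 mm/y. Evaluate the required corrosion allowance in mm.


Corrosion allowance = CR × design life
CA = 0.37 * 34 = 12.58 mm

12.58 mm


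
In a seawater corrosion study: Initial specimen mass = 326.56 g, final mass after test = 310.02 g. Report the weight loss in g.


Weight loss = initial − final
WL = 326.56 − 310.02 = 16.54 g

16.54 g


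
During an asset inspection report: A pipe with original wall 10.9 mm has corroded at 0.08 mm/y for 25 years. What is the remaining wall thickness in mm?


Remaining wall = original − CR × time
t = 10.9 − 0.08*25 = 10.9 − 2.0 = 8.9 mm

8.9 mm


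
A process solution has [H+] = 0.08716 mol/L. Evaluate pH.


pH = −log10[H+]
pH = −log10(0.08716) = 1.06

1.06


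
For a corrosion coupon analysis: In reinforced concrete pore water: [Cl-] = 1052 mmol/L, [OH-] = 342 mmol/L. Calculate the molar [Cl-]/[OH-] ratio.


Threshold parameter = [Cl-] / [OH-] (molar basis; both in mmol/L, so units cancel)
Ratio = 1052 / 342 = 3.08

3.08


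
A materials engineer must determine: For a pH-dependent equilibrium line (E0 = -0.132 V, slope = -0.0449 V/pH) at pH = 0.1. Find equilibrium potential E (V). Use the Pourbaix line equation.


Apply the Pourbaix line equation: E = E0 + slope*pH
E = -0.132 + (-0.0449)*0.1 = -0.132 + (-0.00449) = -0.13649 V
Rounded to 4 decimal places: E = -0.1365 V

-0.1365 V


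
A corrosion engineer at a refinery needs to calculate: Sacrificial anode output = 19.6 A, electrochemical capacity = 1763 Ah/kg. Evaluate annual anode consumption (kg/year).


Annual consumption = current * hours per year / capacity
Rate = 19.6 * 8760 / 1763 = 97.4 kg/year

97.4 kg/year


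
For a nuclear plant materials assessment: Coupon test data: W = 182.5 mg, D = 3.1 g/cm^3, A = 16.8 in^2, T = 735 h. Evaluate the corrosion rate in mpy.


Apply the mpy weight-loss relation: CR = 534 * W / (D * A * T)
Numerator: 534 * 182.5 = 97455.0
Denominator: 3.1 * 16.8 * 735 = 38278.8
CR = 97455.0 / 38278.8 = 2.54593 mpy

2.54593 mpy


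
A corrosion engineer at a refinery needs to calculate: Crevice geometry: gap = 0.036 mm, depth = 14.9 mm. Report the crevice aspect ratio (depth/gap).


Aspect ratio = depth / gap
Ratio = 14.9 / 0.036 = 413.9

413.9


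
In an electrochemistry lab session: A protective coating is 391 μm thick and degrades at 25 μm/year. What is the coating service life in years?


Service life = thickness / degradation rate
Life = 391 / 25 = 15.6 years

15.6 years


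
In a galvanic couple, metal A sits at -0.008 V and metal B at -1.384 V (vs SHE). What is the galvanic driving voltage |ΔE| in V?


Driving voltage is the absolute potential difference.
|ΔE| = |-0.008 − (-1.384)| = 1.376 V

1.376 V


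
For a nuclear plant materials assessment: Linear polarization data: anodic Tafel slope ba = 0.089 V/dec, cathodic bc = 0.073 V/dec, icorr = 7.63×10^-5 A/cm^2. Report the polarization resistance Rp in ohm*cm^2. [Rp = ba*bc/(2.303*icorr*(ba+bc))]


Apply the Stern-Geary equation: Rp = ba*bc / (2.303*icorr*(ba+bc))
ba*bc = 0.089*0.073 = 0.006497
ba+bc = 0.162; 2.303*icorr*(ba+bc) = 2.303*7.63×10^-5*0.162 = 2.8466462×10^-5
Rp = 0.006497 / 2.8466462×10^-5 = 228.23 ohm*cm^2

228.23 ohm*cm^2


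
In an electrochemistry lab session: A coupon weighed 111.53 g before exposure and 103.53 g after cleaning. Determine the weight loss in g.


Weight loss = initial − final
WL = 111.53 − 103.53 = 8.0 g

8.0 g


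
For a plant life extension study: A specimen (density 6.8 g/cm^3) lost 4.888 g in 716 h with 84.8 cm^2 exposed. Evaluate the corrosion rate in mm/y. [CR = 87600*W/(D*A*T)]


Apply the mm/y weight-loss relation: CR = 87600 * W / (D * A * T)
Numerator: 87600 * 4.888 = 428188.8
Denominator: 6.8 * 84.8 * 716 = 412874.24
CR = 428188.8 / 412874.24 = 1.037093 mm/y

1.037093 mm/y


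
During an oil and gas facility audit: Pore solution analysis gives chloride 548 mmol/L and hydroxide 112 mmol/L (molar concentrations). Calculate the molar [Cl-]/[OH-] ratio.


Threshold parameter = [Cl-] / [OH-] (molar basis; both in mmol/L, so units cancel)
Ratio = 548 / 112 = 4.89

4.89


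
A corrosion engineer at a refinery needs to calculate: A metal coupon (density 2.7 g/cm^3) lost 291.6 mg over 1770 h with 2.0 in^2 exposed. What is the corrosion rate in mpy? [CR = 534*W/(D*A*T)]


Apply the mpy weight-loss relation: CR = 534 * W / (D * A * T)
Numerator: 534 * 291.6 = 155714.4
Denominator: 2.7 * 2.0 * 1770 = 9558.0
CR = 155714.4 / 9558.0 = 16.292 mpy

16.292 mpy


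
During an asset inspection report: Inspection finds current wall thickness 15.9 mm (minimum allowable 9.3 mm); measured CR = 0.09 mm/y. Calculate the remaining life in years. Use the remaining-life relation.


Apply the remaining-life relation: RL = (t_current − t_min) / CR
RL = (15.9 − 9.3) / 0.09 = 6.6 / 0.09 = 73.3 years

73.3 years


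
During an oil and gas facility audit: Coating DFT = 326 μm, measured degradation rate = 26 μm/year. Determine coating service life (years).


Service life = thickness / degradation rate
Life = 326 / 26 = 12.5 years

12.5 years


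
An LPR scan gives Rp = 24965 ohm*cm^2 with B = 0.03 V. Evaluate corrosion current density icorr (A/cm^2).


Apply the Stern-Geary relation: icorr = B / Rp
icorr = 0.03 / 24965 = 1.202×10^-6 A/cm^2

1.202×10^-6 A/cm^2


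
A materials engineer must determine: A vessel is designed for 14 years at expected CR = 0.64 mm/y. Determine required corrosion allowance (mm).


Corrosion allowance = CR × design life
CA = 0.64 * 14 = 8.96 mm

8.96 mm


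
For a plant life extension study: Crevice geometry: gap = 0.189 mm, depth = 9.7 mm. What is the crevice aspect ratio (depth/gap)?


Aspect ratio = depth / gap
Ratio = 9.7 / 0.189 = 51.3

51.3


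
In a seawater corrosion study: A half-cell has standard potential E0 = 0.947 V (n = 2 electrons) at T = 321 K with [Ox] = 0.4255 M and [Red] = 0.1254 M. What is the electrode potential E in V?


Apply the Nernst equation: E = E0 + (RT/nF)*ln([Ox]/[Red])
Step 1: RT/nF = 8.314*321/(2*96485) = 0.0138301 V
Step 2: [Ox]/[Red] = 0.4255/0.1254 = 3.393142
Step 3: ln(3.393142) = 1.221756
Step 4: correction = 0.0138301 * 1.221756 = 0.017 V
E = 0.947 + 0.017 = 0.964 V

0.964 V


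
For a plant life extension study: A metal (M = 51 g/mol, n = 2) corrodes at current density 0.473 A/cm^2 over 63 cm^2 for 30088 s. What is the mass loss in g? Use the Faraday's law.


Apply Faraday's law: m = i*A*t*M / (n*F)
Total charge passed Q = i*A*t = 0.473*63*30088 = 896592.312 C
m = Q*M/(n*F) = 896592.312*51/(2*96485) = 236.96 g

236.96 g


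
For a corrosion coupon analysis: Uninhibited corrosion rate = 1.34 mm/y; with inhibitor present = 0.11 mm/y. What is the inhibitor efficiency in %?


Apply the inhibitor-efficiency definition: IE = (CR_blank − CR_inh)/CR_blank × 100
IE = (1.34 − 0.11) / 1.34 × 100
IE = 1.23 / 1.34 × 100 = 91.8 %

91.8 %


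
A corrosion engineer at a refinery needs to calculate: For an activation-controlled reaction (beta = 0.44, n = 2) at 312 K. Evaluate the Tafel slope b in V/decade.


Apply the Tafel slope relation: b = 2.303*R*T/(beta*n*F)
Numerator: 2.303 * 8.314 * 312 = 5973.91
Denominator: 0.44 * 2 * 96485 = 84906.8
b = 5973.91 / 84906.8 = 0.07 V/decade

0.07 V/decade


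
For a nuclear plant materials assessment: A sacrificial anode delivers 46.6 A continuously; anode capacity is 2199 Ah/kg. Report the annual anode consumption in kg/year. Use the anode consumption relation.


Annual consumption = current * hours per year / capacity
Rate = 46.6 * 8760 / 2199 = 185.6 kg/year

185.6 kg/year


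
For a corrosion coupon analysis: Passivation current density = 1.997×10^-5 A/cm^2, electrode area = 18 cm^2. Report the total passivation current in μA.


I = i_pass * A, then convert A → μA (×10^6)
I = 1.997×10^-5 * 18 * 10^6 = 359.46 μA

359.46 μA


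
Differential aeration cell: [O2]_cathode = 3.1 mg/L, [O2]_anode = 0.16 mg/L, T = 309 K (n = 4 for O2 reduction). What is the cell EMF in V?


Apply the Nernst concentration-cell relation: E = (RT/nF)*ln(C_cathode/C_anode)
RT/nF = 8.314*309/(4*96485) = 0.00665654 V
ln(3.1/0.16) = 2.96398
E = 0.00665654 * 2.96398 = 0.01973 V

0.01973 V


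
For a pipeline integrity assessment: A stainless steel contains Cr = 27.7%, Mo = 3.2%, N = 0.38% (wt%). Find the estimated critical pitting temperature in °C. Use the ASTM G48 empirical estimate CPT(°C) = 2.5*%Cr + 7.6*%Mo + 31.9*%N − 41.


Apply the ASTM G48 empirical CPT estimate: CPT(°C) = 2.5*%Cr + 7.6*%Mo + 31.9*%N − 41
2.5*27.7 = 69.25; 7.6*3.2 = 24.32; 31.9*0.38 = 12.122
CPT = 69.25 + 24.32 + 12.122 − 41 = 64.692 °C
Rounded to 0.1 °C: CPT ≈ 64.7 °C

64.7 °C


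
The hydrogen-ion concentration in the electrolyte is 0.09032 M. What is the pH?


pH = −log10[H+]
pH = −log10(0.09032) = 1.04

1.04


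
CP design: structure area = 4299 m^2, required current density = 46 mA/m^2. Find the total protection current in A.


I = area * current density, then convert mA → A (÷1000)
I = 4299 * 46 / 1000 = 197.75 A

197.75 A


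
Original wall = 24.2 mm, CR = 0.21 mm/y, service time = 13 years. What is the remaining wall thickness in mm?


Remaining wall = original − CR × time
t = 24.2 − 0.21*13 = 24.2 − 2.73 = 21.47 mm

21.47 mm


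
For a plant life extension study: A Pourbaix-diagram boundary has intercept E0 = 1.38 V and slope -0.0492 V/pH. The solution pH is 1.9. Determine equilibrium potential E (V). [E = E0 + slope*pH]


Apply the Pourbaix line equation: E = E0 + slope*pH
E = 1.38 + (-0.0492)*1.9 = 1.38 + (-0.09348) = 1.28652 V
Rounded to 3 decimal places: E = 1.287 V

1.287 V


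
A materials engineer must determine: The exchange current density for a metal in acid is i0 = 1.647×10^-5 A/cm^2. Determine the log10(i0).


i0 = 1.647×10^-5 A/cm^2
log10(i0) = -4.783

-4.783


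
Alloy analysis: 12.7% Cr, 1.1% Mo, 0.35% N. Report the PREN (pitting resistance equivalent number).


Apply the PREN formula: PREN = Cr + 3.3*Mo + 16*N
PREN = 12.7 + 3.3*1.1 + 16*0.35
PREN = 12.7 + 3.63 + 5.6 = 21.93

21.93


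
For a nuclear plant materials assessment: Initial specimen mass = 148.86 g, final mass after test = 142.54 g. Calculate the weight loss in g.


Weight loss = initial − final
WL = 148.86 − 142.54 = 6.32 g

6.32 g


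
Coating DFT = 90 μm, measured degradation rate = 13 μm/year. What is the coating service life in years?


Service life = thickness / degradation rate
Life = 90 / 13 = 6.9 years

6.9 years


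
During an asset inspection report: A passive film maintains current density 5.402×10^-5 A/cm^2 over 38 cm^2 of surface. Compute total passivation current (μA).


I = i_pass * A, then convert A → μA (×10^6)
I = 5.402×10^-5 * 38 * 10^6 = 2052.76 μA

2052.76 μA


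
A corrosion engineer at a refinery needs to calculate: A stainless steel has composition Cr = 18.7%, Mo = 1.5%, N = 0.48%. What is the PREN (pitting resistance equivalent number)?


Apply the PREN formula: PREN = Cr + 3.3*Mo + 16*N
PREN = 18.7 + 3.3*1.5 + 16*0.48
PREN = 18.7 + 4.95 + 7.68 = 31.33

31.33


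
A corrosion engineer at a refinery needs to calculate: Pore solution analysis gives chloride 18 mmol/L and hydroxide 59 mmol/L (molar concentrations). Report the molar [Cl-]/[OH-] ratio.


Threshold parameter = [Cl-] / [OH-] (molar basis; both in mmol/L, so units cancel)
Ratio = 18 / 59 = 0.31

0.31


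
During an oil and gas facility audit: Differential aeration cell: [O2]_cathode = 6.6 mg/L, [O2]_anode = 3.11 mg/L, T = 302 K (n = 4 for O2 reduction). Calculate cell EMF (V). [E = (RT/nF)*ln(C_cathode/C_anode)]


Apply the Nernst concentration-cell relation: E = (RT/nF)*ln(C_cathode/C_anode)
RT/nF = 8.314*302/(4*96485) = 0.00650575 V
ln(6.6/3.11) = 0.75245
E = 0.00650575 * 0.75245 = 0.0049 V

0.0049 V


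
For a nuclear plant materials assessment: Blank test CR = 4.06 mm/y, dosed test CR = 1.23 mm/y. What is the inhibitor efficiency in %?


Apply the inhibitor-efficiency definition: IE = (CR_blank − CR_inh)/CR_blank × 100
IE = (4.06 − 1.23) / 4.06 × 100
IE = 2.83 / 4.06 × 100 = 69.7 %

69.7 %


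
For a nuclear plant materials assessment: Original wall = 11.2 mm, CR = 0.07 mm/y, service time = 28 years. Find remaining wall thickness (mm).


Remaining wall = original − CR × time
t = 11.2 − 0.07*28 = 11.2 − 1.96 = 9.24 mm

9.24 mm


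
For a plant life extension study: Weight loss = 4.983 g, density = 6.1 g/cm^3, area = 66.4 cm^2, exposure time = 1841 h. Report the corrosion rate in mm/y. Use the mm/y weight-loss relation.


Apply the mm/y weight-loss relation: CR = 87600 * W / (D * A * T)
Numerator: 87600 * 4.983 = 436510.8
Denominator: 6.1 * 66.4 * 1841 = 745678.64
CR = 436510.8 / 745678.64 = 0.585387 mm/y

0.585387 mm/y


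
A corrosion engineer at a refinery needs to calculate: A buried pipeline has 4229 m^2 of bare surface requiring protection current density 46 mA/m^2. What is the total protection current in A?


I = area * current density, then convert mA → A (÷1000)
I = 4229 * 46 / 1000 = 194.53 A

194.53 A


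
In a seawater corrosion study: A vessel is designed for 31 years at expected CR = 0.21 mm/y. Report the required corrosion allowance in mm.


Corrosion allowance = CR × design life
CA = 0.21 * 31 = 6.51 mm

6.51 mm


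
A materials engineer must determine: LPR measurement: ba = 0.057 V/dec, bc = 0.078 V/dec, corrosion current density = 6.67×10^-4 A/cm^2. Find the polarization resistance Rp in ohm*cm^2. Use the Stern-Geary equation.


Apply the Stern-Geary equation: Rp = ba*bc / (2.303*icorr*(ba+bc))
ba*bc = 0.057*0.078 = 0.004446
ba+bc = 0.135; 2.303*icorr*(ba+bc) = 2.303*6.67×10^-4*0.135 = 2.0737363×10^-4
Rp = 0.004446 / 2.0737363×10^-4 = 21.44 ohm*cm^2

21.44 ohm*cm^2


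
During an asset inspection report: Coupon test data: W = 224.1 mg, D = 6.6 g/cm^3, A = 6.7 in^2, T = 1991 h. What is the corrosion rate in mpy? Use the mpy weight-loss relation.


Apply the mpy weight-loss relation: CR = 534 * W / (D * A * T)
Numerator: 534 * 224.1 = 119669.4
Denominator: 6.6 * 6.7 * 1991 = 88042.02
CR = 119669.4 / 88042.02 = 1.359 mpy

1.359 mpy


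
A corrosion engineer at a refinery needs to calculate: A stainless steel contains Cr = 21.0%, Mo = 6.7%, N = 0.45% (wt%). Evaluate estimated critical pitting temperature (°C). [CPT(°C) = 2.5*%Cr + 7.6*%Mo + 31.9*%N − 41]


Apply the ASTM G48 empirical CPT estimate: CPT(°C) = 2.5*%Cr + 7.6*%Mo + 31.9*%N − 41
2.5*21.0 = 52.5; 7.6*6.7 = 50.92; 31.9*0.45 = 14.355
CPT = 52.5 + 50.92 + 14.355 − 41 = 76.775 °C
Rounded to 0.1 °C: CPT ≈ 76.8 °C

76.8 °C


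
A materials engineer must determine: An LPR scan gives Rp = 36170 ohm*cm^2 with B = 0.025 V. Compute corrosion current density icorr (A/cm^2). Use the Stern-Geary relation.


Apply the Stern-Geary relation: icorr = B / Rp
icorr = 0.025 / 36170 = 6.912×10^-7 A/cm^2

6.912×10^-7 A/cm^2


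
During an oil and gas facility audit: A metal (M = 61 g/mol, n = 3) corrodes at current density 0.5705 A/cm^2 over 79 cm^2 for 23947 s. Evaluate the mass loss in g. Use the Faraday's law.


Apply Faraday's law: m = i*A*t*M / (n*F)
Total charge passed Q = i*A*t = 0.5705*79*23947 = 1079279.3165 C
m = Q*M/(n*F) = 1079279.3165*61/(3*96485) = 227.44827 g

227.44827 g


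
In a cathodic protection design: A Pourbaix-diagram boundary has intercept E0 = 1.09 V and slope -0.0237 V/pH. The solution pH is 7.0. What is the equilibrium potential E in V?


Apply the Pourbaix line equation: E = E0 + slope*pH
E = 1.09 + (-0.0237)*7.0 = 1.09 + (-0.1659) = 0.9241 V
Rounded to 3 decimal places: E = 0.924 V

0.924 V


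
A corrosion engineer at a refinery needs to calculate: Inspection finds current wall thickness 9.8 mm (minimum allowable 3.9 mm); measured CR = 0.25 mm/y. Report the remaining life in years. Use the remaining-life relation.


Apply the remaining-life relation: RL = (t_current − t_min) / CR
RL = (9.8 − 3.9) / 0.25 = 5.9 / 0.25 = 23.6 years

23.6 years


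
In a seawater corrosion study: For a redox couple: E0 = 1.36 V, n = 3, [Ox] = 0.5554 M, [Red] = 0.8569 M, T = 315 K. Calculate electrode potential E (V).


Apply the Nernst equation: E = E0 + (RT/nF)*ln([Ox]/[Red])
Step 1: RT/nF = 8.314*315/(3*96485) = 0.00904773 V
Step 2: [Ox]/[Red] = 0.5554/0.8569 = 0.64815
Step 3: ln(0.64815) = -0.433633
Step 4: correction = 0.00904773 * -0.433633 = -0.004 V
E = 1.36 + -0.004 = 1.356 V

1.356 V
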